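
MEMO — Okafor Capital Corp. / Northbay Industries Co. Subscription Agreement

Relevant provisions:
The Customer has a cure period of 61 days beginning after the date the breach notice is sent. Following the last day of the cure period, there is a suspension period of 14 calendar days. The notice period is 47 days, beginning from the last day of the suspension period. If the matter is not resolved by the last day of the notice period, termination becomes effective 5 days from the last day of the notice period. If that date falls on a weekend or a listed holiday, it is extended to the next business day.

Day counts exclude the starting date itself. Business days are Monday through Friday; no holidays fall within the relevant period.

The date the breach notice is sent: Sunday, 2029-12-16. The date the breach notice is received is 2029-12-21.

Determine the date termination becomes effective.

Adding 61 calendar days to 2029-12-16 gives 2030-02-15, which is the last day of the cure period.
The last day of the suspension period: 2030-02-15 + 14 days = 2030-03-01.
The last day of the notice period: 2030-03-01 + 47 days = 2030-04-17.
The date termination becomes effective: 2030-04-17 + 5 days = 2030-04-22. 2030-04-22 is a Monday, so no roll-forward applies.

2030-04-22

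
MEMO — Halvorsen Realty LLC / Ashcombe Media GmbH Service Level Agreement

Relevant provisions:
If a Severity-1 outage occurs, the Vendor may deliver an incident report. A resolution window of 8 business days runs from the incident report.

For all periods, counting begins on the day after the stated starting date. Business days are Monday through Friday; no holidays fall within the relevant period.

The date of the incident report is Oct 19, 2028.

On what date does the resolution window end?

Oct 31, 2028

From Thursday, Oct 19, 2028, 8 business days (Oct 20, Oct 23, Oct 24, Oct 25, Oct 26, Oct 27, Oct 30, Oct 31, skipping weekends) brings us to Tuesday, Oct 31, 2028, which is the last day of the resolution window.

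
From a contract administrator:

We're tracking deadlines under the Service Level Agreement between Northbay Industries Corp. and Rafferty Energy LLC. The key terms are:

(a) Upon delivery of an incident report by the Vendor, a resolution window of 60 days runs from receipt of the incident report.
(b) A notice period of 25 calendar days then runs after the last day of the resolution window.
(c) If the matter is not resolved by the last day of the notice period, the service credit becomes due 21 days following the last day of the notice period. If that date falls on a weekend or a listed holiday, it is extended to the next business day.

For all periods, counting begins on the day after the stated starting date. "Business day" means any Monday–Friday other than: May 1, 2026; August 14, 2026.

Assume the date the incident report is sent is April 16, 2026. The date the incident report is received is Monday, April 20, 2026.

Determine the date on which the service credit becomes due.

Adding 60 calendar days to April 20, 2026 gives June 19, 2026, which is the last day of the resolution window.
Adding 25 calendar days to June 19, 2026 gives July 14, 2026, which is the last day of the notice period.
The date on which the service credit becomes due: July 14, 2026 + 21 days = August 4, 2026. August 4, 2026 is a Tuesday and is not a listed holiday, so no roll-forward applies.

August 4, 2026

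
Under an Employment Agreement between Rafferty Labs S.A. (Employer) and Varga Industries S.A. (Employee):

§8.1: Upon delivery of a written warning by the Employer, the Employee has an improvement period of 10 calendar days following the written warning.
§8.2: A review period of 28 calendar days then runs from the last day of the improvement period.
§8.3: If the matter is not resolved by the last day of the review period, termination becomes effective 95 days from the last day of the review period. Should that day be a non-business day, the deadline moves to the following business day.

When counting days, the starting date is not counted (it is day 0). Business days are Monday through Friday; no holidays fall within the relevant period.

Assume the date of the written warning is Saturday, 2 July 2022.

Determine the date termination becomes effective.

The last day of the improvement period: 2 July 2022 + 10 days = 12 July 2022.
The last day of the review period: 12 July 2022 + 28 days = 9 August 2022.
The date termination becomes effective: 95 calendar days after 9 August 2022 is 12 November 2022. That falls on a Saturday, so it rolls to the next business day, Monday, 14 November 2022.

14 November 2022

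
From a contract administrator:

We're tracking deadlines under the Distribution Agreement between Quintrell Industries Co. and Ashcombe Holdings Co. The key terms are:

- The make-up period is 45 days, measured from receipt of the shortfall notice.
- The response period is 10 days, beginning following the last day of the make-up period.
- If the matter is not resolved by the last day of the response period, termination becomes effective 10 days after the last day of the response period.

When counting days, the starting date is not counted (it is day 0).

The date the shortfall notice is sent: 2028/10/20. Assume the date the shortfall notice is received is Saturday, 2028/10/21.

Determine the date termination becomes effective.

Adding 45 calendar days to 2028/10/21 gives 2028/12/05, which is the last day of the make-up period.
The last day of the response period: 10 calendar days after 2028/12/05 is 2028/12/15.
The date termination becomes effective: 2028/12/15 + 10 days = 2028/12/25.

2028/12/25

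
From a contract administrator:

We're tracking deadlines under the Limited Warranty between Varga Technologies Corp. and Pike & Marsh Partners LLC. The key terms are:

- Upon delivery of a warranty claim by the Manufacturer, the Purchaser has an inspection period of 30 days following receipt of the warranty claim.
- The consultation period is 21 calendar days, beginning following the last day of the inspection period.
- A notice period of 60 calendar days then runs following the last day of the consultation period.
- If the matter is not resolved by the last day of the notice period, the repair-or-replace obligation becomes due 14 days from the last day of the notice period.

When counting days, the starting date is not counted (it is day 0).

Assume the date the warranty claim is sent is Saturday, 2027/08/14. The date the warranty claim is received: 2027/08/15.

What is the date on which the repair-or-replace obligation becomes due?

2027/12/18

Adding 30 calendar days to 2027/08/15 gives 2027/09/14, which is the last day of the inspection period.
Adding 21 calendar days to 2027/09/14 gives 2027/10/05, which is the last day of the consultation period.
Adding 60 calendar days to 2027/10/05 gives 2027/12/04, which is the last day of the notice period.
Adding 14 calendar days to 2027/12/04 gives 2027/12/18, which is the date on which the repair-or-replace obligation becomes due.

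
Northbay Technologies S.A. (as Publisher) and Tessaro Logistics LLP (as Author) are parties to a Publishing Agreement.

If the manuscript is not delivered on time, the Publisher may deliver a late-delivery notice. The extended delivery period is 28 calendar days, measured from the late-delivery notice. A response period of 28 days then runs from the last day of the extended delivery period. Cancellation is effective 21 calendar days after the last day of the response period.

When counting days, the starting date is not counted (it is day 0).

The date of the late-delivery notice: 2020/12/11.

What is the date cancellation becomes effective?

The last day of the extended delivery period: 2020/12/11 + 28 days = 2021/01/08.
Adding 28 calendar days to 2021/01/08 gives 2021/02/05, which is the last day of the response period.
The date cancellation becomes effective: 2021/02/05 + 21 days = 2021/02/26.

2021/02/26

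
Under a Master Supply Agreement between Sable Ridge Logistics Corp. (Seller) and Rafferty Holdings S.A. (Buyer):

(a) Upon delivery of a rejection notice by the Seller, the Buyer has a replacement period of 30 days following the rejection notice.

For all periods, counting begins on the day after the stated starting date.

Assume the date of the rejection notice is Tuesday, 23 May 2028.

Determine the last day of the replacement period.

22 June 2028

The last day of the replacement period: 30 calendar days after 23 May 2028 is 22 June 2028.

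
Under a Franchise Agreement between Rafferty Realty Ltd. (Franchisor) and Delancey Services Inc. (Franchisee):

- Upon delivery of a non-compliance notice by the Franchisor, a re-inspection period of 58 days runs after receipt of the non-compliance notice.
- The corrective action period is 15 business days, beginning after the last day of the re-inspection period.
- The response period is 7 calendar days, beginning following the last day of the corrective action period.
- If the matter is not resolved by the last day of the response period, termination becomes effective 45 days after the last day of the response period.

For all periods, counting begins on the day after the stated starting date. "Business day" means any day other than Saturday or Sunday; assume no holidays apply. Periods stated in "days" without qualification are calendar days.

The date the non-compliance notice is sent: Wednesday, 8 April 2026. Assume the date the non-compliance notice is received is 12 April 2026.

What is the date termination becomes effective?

21 August 2026

Adding 58 calendar days to 12 April 2026 gives 9 June 2026, which is the last day of the re-inspection period.
From Tuesday, 9 June 2026, 15 business days (Jun 10, Jun 11, Jun 12, Jun 15, …, Jun 26, Jun 29, Jun 30, skipping weekends) brings us to Tuesday, 30 June 2026, which is the last day of the corrective action period.
The last day of the response period: 7 calendar days after 30 June 2026 is 7 July 2026.
Adding 45 calendar days to 7 July 2026 gives 21 August 2026, which is the date termination becomes effective.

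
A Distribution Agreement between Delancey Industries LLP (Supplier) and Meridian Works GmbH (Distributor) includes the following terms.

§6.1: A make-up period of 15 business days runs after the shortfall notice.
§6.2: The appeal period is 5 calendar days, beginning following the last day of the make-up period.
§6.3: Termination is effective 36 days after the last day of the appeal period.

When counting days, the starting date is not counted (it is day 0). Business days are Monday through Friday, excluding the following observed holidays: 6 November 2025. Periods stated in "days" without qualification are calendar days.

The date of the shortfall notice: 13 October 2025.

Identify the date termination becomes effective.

The last day of the make-up period: counting 15 business days from Monday, 13 October 2025 (Oct 14, Oct 15, Oct 16, Oct 17, …, Oct 30, Oct 31, Nov 3, skipping weekends) reaches Monday, 3 November 2025.
The last day of the appeal period: 5 calendar days after 3 November 2025 is 8 November 2025.
Adding 36 calendar days to 8 November 2025 gives 14 December 2025, which is the date termination becomes effective.

14 December 2025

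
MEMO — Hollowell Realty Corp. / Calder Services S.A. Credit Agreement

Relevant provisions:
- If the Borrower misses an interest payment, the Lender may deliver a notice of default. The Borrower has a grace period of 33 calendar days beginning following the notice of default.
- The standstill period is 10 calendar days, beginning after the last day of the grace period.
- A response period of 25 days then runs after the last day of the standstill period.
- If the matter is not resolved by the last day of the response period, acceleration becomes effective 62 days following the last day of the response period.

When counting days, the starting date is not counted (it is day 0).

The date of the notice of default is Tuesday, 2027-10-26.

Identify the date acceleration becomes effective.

2028-03-04

Adding 33 calendar days to 2027-10-26 gives 2027-11-28, which is the last day of the grace period.
The last day of the standstill period: 10 calendar days after 2027-11-28 is 2027-12-08.
Adding 25 calendar days to 2027-12-08 gives 2028-01-02, which is the last day of the response period.
The date acceleration becomes effective: 62 calendar days after 2028-01-02 is 2028-03-04.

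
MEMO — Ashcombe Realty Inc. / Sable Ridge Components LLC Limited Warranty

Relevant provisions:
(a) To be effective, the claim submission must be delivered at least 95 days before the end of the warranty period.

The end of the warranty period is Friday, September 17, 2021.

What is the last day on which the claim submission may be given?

June 14, 2021

Counting back 95 calendar days from September 17, 2021 gives June 14, 2021.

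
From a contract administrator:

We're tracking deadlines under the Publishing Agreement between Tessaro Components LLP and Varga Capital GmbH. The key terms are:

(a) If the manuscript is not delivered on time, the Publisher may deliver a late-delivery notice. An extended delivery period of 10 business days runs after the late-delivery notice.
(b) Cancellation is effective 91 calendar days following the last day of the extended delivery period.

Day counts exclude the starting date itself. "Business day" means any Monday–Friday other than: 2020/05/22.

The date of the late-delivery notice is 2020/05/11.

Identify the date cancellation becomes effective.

The last day of the extended delivery period: 10 business days after Monday, 2020/05/11, skipping weekends and the listed holiday on May 22 — May 12, May 13, May 14, May 15, May 18, May 19, May 20, May 21, May 25, May 26 — lands on Tuesday, 2020/05/26.
The date cancellation becomes effective: 91 calendar days after 2020/05/26 is 2020/08/25.

2020/08/25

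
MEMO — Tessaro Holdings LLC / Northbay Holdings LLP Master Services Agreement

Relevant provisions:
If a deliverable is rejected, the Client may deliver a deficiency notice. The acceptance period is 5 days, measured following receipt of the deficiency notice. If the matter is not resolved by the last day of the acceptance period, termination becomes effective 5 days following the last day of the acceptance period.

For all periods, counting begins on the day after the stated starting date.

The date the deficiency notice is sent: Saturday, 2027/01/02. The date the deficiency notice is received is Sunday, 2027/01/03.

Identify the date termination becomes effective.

Adding 5 calendar days to 2027/01/03 gives 2027/01/08, which is the last day of the acceptance period.
The date termination becomes effective: 5 calendar days after 2027/01/08 is 2027/01/13.

2027/01/13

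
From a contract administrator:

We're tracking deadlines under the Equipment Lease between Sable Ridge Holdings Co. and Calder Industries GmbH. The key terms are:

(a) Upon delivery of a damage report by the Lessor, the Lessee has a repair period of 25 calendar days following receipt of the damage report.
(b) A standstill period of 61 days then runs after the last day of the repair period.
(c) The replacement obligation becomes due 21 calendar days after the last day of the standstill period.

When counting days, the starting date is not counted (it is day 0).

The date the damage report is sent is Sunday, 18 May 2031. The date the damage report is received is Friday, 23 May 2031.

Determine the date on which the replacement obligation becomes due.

7 September 2031

Adding 25 calendar days to 23 May 2031 gives 17 June 2031, which is the last day of the repair period.
The last day of the standstill period: 61 calendar days after 17 June 2031 is 17 August 2031.
The date on which the replacement obligation becomes due: 17 August 2031 + 21 days = 7 September 2031.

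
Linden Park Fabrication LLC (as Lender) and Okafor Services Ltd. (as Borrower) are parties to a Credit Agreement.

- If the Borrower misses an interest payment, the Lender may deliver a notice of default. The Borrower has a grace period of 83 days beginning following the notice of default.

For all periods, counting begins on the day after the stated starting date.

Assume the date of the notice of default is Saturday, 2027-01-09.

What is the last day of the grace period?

2027-04-02

The last day of the grace period: 83 calendar days after 2027-01-09 is 2027-04-02.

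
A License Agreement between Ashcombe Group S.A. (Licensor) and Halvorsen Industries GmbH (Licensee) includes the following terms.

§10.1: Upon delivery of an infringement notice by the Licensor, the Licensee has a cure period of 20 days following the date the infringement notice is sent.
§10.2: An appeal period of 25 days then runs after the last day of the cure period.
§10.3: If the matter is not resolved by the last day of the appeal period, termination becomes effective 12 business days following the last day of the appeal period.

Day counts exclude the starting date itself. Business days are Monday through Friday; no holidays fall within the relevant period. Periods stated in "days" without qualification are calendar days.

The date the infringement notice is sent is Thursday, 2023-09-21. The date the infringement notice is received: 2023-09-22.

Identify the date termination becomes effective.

2023-11-21

Adding 20 calendar days to 2023-09-21 gives 2023-10-11, which is the last day of the cure period.
The last day of the appeal period: 25 calendar days after 2023-10-11 is 2023-11-05.
The date termination becomes effective: 12 business days after Sunday, 2023-11-05, skipping weekends — Nov 6, Nov 7, Nov 8, Nov 9, …, Nov 17, Nov 20, Nov 21 — lands on Tuesday, 2023-11-21.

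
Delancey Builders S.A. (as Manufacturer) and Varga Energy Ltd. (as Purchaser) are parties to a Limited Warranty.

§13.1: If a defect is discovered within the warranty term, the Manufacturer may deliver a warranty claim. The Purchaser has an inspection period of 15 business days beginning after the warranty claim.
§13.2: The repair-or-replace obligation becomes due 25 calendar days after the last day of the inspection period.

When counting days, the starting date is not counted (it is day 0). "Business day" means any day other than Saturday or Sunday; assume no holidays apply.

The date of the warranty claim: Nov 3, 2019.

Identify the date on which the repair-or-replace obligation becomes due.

Dec 17, 2019

The last day of the inspection period: 15 business days after Sunday, Nov 3, 2019, skipping weekends — Nov 4, Nov 5, Nov 6, Nov 7, …, Nov 20, Nov 21, Nov 22 — lands on Friday, Nov 22, 2019.
The date on which the repair-or-replace obligation becomes due: Nov 22, 2019 + 25 days = Dec 17, 2019.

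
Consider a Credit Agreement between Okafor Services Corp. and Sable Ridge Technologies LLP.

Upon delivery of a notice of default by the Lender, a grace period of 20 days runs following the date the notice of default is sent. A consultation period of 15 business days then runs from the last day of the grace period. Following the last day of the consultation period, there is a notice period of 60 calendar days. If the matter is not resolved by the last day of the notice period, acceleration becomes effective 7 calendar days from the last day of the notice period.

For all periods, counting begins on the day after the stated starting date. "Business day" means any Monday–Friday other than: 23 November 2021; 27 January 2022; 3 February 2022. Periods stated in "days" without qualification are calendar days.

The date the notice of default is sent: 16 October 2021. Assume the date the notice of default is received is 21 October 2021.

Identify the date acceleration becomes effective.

The last day of the grace period: 16 October 2021 + 20 days = 5 November 2021.
The last day of the consultation period: 15 business days after Friday, 5 November 2021, skipping weekends and the listed holiday on Nov 23 — Nov 8, Nov 9, Nov 10, Nov 11, …, Nov 25, Nov 26, Nov 29 — lands on Monday, 29 November 2021.
The last day of the notice period: 60 calendar days after 29 November 2021 is 28 January 2022.
Adding 7 calendar days to 28 January 2022 gives 4 February 2022, which is the date acceleration becomes effective.

4 February 2022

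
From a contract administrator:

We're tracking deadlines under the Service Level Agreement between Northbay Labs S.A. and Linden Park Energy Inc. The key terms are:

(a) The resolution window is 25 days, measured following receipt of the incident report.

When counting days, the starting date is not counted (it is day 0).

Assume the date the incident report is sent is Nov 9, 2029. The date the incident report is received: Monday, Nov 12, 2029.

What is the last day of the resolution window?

Adding 25 calendar days to Nov 12, 2029 gives Dec 7, 2029, which is the last day of the resolution window.

Dec 7, 2029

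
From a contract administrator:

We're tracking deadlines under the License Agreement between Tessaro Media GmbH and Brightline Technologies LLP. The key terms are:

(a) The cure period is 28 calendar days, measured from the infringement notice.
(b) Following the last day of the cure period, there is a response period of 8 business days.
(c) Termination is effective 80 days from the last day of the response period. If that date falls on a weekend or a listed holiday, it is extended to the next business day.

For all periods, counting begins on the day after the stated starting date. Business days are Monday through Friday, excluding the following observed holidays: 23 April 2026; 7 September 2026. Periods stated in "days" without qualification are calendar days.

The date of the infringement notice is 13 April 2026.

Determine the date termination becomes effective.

The last day of the cure period: 28 calendar days after 13 April 2026 is 11 May 2026.
The last day of the response period: counting 8 business days from Monday, 11 May 2026 (May 12, May 13, May 14, May 15, May 18, May 19, May 20, May 21, skipping weekends) reaches Thursday, 21 May 2026.
The date termination becomes effective: 80 calendar days after 21 May 2026 is 9 August 2026. That falls on a Sunday, so it rolls to the next business day, Monday, 10 August 2026.

10 August 2026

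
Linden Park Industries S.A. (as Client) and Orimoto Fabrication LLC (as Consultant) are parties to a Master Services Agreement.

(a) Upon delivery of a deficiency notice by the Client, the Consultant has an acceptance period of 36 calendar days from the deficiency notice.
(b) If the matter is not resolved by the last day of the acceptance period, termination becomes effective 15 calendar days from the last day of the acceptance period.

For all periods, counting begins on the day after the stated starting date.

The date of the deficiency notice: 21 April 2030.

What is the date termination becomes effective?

11 June 2030

The last day of the acceptance period: 21 April 2030 + 36 days = 27 May 2030.
The date termination becomes effective: 27 May 2030 + 15 days = 11 June 2030.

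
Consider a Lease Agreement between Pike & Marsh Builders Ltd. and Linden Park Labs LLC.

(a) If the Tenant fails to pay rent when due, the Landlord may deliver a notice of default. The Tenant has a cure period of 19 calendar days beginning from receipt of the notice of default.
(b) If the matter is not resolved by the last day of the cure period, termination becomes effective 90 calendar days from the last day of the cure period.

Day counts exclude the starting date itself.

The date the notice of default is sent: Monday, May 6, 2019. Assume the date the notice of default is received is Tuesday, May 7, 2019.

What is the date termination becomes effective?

The last day of the cure period: 19 calendar days after May 7, 2019 is May 26, 2019.
Adding 90 calendar days to May 26, 2019 gives Aug 24, 2019, which is the date termination becomes effective.

Aug 24, 2019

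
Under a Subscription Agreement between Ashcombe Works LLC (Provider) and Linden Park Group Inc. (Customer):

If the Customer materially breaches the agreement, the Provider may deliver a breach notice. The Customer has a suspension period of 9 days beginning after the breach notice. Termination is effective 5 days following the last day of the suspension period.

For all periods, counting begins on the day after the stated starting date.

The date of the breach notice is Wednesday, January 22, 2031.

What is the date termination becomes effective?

February 5, 2031

The last day of the suspension period: January 22, 2031 + 9 days = January 31, 2031.
The date termination becomes effective: January 31, 2031 + 5 days = February 5, 2031.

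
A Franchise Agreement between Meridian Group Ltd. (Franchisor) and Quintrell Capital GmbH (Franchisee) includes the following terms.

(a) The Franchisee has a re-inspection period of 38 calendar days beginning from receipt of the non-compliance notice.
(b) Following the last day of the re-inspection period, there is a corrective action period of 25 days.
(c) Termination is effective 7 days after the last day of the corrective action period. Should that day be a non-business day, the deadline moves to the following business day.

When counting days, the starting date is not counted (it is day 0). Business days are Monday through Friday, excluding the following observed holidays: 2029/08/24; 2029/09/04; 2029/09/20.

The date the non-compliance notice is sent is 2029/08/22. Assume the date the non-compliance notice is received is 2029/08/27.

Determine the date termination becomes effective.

2029/11/05

Adding 38 calendar days to 2029/08/27 gives 2029/10/04, which is the last day of the re-inspection period.
Adding 25 calendar days to 2029/10/04 gives 2029/10/29, which is the last day of the corrective action period.
The date termination becomes effective: 7 calendar days after 2029/10/29 is 2029/11/05. 2029/11/05 is a Monday and is not a listed holiday, so no roll-forward applies.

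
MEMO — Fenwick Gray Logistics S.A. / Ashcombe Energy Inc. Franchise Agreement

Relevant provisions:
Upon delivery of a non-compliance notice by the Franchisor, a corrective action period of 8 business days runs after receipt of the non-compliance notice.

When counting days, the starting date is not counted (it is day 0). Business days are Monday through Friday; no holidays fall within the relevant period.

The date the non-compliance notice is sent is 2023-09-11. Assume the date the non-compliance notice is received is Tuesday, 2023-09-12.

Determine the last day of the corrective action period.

The last day of the corrective action period: counting 8 business days from Tuesday, 2023-09-12 (Sep 13, Sep 14, Sep 15, Sep 18, Sep 19, Sep 20, Sep 21, Sep 22, skipping weekends) reaches Friday, 2023-09-22.

2023-09-22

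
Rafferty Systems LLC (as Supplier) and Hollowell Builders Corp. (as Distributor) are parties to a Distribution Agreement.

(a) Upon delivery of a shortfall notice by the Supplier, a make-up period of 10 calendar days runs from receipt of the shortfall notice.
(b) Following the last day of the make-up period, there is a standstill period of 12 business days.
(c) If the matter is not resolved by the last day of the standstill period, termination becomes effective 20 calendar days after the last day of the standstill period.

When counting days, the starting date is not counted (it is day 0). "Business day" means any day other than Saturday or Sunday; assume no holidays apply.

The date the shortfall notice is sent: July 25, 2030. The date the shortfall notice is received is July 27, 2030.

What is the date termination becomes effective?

The last day of the make-up period: 10 calendar days after July 27, 2030 is August 6, 2030.
From Tuesday, August 6, 2030, 12 business days (Aug 7, Aug 8, Aug 9, Aug 12, …, Aug 20, Aug 21, Aug 22, skipping weekends) brings us to Thursday, August 22, 2030, which is the last day of the standstill period.
The date termination becomes effective: August 22, 2030 + 20 days = September 11, 2030.

September 11, 2030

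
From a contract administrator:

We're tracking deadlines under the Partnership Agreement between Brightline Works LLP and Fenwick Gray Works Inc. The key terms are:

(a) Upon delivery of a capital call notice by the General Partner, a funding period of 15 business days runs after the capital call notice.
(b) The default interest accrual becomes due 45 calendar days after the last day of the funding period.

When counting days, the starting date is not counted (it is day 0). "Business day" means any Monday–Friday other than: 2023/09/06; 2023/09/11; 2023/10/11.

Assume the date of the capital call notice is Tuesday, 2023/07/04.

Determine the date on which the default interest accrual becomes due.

2023/09/08

The last day of the funding period: 15 business days after Tuesday, 2023/07/04, skipping weekends — Jul 5, Jul 6, Jul 7, Jul 10, …, Jul 21, Jul 24, Jul 25 — lands on Tuesday, 2023/07/25.
The date on which the default interest accrual becomes due: 45 calendar days after 2023/07/25 is 2023/09/08.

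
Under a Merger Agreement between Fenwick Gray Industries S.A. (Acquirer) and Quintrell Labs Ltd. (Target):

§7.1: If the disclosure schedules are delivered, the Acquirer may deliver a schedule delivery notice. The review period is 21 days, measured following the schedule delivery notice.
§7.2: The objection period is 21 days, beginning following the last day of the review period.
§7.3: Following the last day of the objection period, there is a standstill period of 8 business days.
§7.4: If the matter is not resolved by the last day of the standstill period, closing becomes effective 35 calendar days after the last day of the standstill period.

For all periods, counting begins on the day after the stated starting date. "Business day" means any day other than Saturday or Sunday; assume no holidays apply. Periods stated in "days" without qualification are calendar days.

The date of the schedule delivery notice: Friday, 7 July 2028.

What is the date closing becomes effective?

4 October 2028

The last day of the review period: 7 July 2028 + 21 days = 28 July 2028.
Adding 21 calendar days to 28 July 2028 gives 18 August 2028, which is the last day of the objection period.
From Friday, 18 August 2028, 8 business days (Aug 21, Aug 22, Aug 23, Aug 24, Aug 25, Aug 28, Aug 29, Aug 30, skipping weekends) brings us to Wednesday, 30 August 2028, which is the last day of the standstill period.
The date closing becomes effective: 30 August 2028 + 35 days = 4 October 2028.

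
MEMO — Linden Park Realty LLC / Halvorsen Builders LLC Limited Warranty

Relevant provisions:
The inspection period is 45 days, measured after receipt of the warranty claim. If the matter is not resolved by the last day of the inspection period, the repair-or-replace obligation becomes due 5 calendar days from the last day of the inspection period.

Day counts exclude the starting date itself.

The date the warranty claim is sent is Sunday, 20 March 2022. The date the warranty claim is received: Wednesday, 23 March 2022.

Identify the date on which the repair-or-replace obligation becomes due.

12 May 2022

Adding 45 calendar days to 23 March 2022 gives 7 May 2022, which is the last day of the inspection period.
The date on which the repair-or-replace obligation becomes due: 7 May 2022 + 5 days = 12 May 2022.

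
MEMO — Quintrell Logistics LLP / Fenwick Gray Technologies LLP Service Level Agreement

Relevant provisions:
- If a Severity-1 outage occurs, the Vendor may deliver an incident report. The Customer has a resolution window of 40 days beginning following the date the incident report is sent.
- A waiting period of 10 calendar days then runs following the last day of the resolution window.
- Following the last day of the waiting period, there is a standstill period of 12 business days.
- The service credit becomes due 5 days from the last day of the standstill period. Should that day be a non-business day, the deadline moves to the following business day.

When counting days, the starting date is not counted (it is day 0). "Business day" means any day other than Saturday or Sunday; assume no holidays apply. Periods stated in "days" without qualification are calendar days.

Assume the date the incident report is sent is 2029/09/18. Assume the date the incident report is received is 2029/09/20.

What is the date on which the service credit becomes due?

2029/11/28

Adding 40 calendar days to 2029/09/18 gives 2029/10/28, which is the last day of the resolution window.
The last day of the waiting period: 10 calendar days after 2029/10/28 is 2029/11/07.
From Wednesday, 2029/11/07, 12 business days (Nov 8, Nov 9, Nov 12, Nov 13, …, Nov 21, Nov 22, Nov 23, skipping weekends) brings us to Friday, 2029/11/23, which is the last day of the standstill period.
The date on which the service credit becomes due: 2029/11/23 + 5 days = 2029/11/28. 2029/11/28 is a Wednesday, so no roll-forward applies.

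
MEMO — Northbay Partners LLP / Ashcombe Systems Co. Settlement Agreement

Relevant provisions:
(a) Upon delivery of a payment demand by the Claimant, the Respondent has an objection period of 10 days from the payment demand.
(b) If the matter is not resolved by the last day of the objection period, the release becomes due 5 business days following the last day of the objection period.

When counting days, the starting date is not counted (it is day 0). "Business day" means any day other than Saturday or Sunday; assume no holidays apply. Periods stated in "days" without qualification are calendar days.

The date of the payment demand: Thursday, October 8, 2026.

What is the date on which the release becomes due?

The last day of the objection period: 10 calendar days after October 8, 2026 is October 18, 2026.
The date on which the release becomes due: counting 5 business days from Sunday, October 18, 2026 (Oct 19, Oct 20, Oct 21, Oct 22, Oct 23, skipping weekends) reaches Friday, October 23, 2026.

October 23, 2026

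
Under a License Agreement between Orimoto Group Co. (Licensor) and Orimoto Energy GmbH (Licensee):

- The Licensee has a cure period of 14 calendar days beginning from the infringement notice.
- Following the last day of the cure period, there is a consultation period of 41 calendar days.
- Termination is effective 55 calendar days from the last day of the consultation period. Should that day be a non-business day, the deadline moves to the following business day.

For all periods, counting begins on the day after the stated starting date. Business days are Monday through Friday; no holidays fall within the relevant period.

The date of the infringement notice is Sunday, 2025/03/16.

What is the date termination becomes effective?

The last day of the cure period: 14 calendar days after 2025/03/16 is 2025/03/30.
The last day of the consultation period: 41 calendar days after 2025/03/30 is 2025/05/10.
The date termination becomes effective: 55 calendar days after 2025/05/10 is 2025/07/04. 2025/07/04 is a Friday, so no roll-forward applies.

2025/07/04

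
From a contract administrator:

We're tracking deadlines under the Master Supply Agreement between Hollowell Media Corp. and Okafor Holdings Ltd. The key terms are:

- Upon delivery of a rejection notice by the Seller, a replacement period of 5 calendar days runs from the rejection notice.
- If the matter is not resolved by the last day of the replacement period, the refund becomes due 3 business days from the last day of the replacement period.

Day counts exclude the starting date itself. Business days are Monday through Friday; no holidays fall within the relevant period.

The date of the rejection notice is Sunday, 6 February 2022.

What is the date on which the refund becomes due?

16 February 2022

The last day of the replacement period: 5 calendar days after 6 February 2022 is 11 February 2022.
From Friday, 11 February 2022, 3 business days (Feb 14, Feb 15, Feb 16, skipping weekends) brings us to Wednesday, 16 February 2022, which is the date on which the refund becomes due.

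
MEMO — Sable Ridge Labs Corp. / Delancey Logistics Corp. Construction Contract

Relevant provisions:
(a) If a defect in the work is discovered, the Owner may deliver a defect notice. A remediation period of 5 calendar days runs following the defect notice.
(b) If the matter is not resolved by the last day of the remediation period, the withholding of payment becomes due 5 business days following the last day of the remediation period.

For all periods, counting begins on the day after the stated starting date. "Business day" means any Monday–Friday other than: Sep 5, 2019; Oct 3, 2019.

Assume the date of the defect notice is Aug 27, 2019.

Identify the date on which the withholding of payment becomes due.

Sep 9, 2019

Adding 5 calendar days to Aug 27, 2019 gives Sep 1, 2019, which is the last day of the remediation period.
The date on which the withholding of payment becomes due: counting 5 business days from Sunday, Sep 1, 2019 (Sep 2, Sep 3, Sep 4, Sep 6, Sep 9, skipping weekends and the listed holiday on Sep 5) reaches Monday, Sep 9, 2019.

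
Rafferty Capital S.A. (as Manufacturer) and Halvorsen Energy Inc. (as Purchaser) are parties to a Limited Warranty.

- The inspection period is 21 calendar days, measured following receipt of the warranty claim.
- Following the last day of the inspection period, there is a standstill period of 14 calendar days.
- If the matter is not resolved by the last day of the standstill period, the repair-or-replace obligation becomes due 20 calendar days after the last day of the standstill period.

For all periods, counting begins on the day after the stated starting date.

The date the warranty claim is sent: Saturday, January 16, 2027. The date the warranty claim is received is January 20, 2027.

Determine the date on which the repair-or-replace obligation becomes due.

Adding 21 calendar days to January 20, 2027 gives February 10, 2027, which is the last day of the inspection period.
The last day of the standstill period: February 10, 2027 + 14 days = February 24, 2027.
The date on which the repair-or-replace obligation becomes due: February 24, 2027 + 20 days = March 16, 2027.

March 16, 2027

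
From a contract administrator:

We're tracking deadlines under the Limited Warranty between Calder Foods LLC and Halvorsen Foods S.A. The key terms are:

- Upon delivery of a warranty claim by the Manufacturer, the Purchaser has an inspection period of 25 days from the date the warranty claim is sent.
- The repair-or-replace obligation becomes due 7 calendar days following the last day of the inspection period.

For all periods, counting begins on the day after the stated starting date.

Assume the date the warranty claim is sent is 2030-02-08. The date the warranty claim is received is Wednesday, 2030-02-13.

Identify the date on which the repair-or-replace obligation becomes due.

2030-03-12

The last day of the inspection period: 25 calendar days after 2030-02-08 is 2030-03-05.
Adding 7 calendar days to 2030-03-05 gives 2030-03-12, which is the date on which the repair-or-replace obligation becomes due.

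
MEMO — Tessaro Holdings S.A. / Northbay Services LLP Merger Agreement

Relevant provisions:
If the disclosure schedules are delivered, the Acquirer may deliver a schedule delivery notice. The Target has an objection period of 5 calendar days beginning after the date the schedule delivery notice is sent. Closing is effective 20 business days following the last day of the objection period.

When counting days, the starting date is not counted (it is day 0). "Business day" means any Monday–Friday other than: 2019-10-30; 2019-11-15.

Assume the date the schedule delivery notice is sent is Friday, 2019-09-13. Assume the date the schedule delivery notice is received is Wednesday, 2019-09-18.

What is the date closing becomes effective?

The last day of the objection period: 5 calendar days after 2019-09-13 is 2019-09-18.
The date closing becomes effective: 20 business days after Wednesday, 2019-09-18, skipping weekends — Sep 19, Sep 20, Sep 23, Sep 24, …, Oct 14, Oct 15, Oct 16 — lands on Wednesday, 2019-10-16.

2019-10-16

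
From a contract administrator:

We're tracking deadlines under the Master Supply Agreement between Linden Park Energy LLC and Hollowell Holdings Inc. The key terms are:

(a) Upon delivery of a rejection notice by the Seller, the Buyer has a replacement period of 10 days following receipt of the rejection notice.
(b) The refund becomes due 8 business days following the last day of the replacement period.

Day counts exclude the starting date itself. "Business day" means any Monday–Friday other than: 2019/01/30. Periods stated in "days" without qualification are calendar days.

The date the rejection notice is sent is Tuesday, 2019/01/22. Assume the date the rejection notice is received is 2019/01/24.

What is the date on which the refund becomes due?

Adding 10 calendar days to 2019/01/24 gives 2019/02/03, which is the last day of the replacement period.
The date on which the refund becomes due: counting 8 business days from Sunday, 2019/02/03 (Feb 4, Feb 5, Feb 6, Feb 7, Feb 8, Feb 11, Feb 12, Feb 13, skipping weekends) reaches Wednesday, 2019/02/13.

2019/02/13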